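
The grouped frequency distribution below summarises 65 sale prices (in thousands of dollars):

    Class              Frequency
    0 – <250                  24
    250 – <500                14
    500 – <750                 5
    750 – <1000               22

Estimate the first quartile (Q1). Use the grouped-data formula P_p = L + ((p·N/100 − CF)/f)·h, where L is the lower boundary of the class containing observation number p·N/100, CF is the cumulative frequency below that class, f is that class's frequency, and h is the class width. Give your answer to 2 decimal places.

N = 65; target position k = 25/100 · 65 = 16.25.
Cumulative frequencies: 24, 38, 43, 65.
Observation 16.25 falls in the class 0 – <250.
L = 0, CF = 0, f = 24, h = 250.
P25 = 0 + ((16.25 − 0)/24)·250 = 0 + 169.271 = 169.271.

169.27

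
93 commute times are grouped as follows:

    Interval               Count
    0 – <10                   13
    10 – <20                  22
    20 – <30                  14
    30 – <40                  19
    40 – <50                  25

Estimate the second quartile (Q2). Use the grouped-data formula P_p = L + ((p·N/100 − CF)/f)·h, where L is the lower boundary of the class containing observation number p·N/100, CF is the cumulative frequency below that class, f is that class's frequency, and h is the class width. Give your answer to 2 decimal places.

28.21

N = 93; target position k = 50/100 · 93 = 46.5.
Cumulative frequencies: 13, 35, 49, 68, 93.
Observation 46.5 falls in the class 20 – <30.
L = 20, CF = 35, f = 14, h = 10.
P50 = 20 + ((46.5 − 35)/14)·10 = 20 + 8.21429 = 28.2143.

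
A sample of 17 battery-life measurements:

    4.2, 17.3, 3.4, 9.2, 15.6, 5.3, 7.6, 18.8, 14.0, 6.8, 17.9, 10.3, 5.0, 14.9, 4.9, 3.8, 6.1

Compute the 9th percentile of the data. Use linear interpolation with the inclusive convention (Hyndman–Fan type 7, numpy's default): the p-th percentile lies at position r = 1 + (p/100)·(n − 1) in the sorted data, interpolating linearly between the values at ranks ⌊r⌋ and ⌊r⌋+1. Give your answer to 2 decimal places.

3.98

Sorted: 3.4, 3.8, 4.2, 4.9, 5.0, 5.3, 6.1, 6.8, 7.6, 9.2, 10.3, 14.0, 14.9, 15.6, 17.3, 17.9, 18.8.
n = 17.
r = 1 + (9/100)·(17 − 1) = 1 + 1.44 = 2.44.
Rank 2 is 3.8 and rank 3 is 4.2.
Interpolate: 3.8 + 0.44·(4.2 − 3.8) = 3.8 + 0.44·0.4 = 3.976.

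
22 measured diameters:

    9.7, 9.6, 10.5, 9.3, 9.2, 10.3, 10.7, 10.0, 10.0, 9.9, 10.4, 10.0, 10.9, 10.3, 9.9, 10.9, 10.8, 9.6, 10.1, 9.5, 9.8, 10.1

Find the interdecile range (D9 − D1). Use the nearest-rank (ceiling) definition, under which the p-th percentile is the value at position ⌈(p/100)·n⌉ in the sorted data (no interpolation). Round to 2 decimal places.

1.30

Sorted: 9.2, 9.3, 9.5, 9.6, 9.6, 9.7, 9.8, 9.9, 9.9, 10.0, 10.0, 10.0, 10.1, 10.1, 10.3, 10.3, 10.4, 10.5, 10.7, 10.8, 10.9, 10.9.
n = 22.
P10: rank ⌈10/100·22⌉ = 3 → 9.5.
P90: rank ⌈90/100·22⌉ = 20 → 10.8.
Difference: 10.8 − 9.5 = 1.3.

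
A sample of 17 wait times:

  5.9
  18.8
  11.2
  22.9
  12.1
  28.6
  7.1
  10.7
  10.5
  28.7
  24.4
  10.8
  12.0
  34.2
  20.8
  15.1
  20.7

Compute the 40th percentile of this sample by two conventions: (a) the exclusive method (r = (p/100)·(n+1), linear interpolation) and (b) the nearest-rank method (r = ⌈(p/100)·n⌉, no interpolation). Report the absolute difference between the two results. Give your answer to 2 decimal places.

Sorted: 5.9, 7.1, 10.5, 10.7, 10.8, 11.2, 12.0, 12.1, 15.1, 18.8, 20.7, 20.8, 22.9, 24.4, 28.6, 28.7, 34.2.
n = 17.
(a) r = 7.2; between ranks 7 (12.0) and 8 (12.1): 12.02.
(b) the nearest-rank method: rank 7 → 12.
|12.02 − 12| = 0.02.

0.02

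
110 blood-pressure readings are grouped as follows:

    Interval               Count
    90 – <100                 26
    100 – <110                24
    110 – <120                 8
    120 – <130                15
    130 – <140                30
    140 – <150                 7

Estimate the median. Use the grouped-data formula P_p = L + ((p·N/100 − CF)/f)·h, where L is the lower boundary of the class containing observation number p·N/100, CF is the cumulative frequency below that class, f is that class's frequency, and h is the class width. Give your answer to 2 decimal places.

N = 110; target position k = 50/100 · 110 = 55.
Cumulative frequencies: 26, 50, 58, 73, 103, 110.
Observation 55 falls in the class 110 – <120.
L = 110, CF = 50, f = 8, h = 10.
P50 = 110 + ((55 − 50)/8)·10 = 110 + 6.25 = 116.25.

116.25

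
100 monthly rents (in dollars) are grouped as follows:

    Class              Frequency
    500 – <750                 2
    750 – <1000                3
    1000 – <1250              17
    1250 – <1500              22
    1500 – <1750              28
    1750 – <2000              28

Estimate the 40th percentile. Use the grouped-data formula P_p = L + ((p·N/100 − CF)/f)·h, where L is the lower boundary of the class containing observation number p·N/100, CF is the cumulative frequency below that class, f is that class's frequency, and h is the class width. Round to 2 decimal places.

N = 100; target position k = 40/100 · 100 = 40.
Cumulative frequencies: 2, 5, 22, 44, 72, 100.
Observation 40 falls in the class 1250 – <1500.
L = 1250, CF = 22, f = 22, h = 250.
P40 = 1250 + ((40 − 22)/22)·250 = 1250 + 204.545 = 1454.55.

1454.55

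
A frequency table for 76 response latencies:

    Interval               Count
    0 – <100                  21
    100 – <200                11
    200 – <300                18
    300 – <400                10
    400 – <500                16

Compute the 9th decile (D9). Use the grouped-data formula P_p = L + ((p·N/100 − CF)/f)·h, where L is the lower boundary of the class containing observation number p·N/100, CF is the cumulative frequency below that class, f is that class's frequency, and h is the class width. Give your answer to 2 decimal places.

N = 76; target position k = 90/100 · 76 = 68.4.
Cumulative frequencies: 21, 32, 50, 60, 76.
Observation 68.4 falls in the class 400 – <500.
L = 400, CF = 60, f = 16, h = 100.
P90 = 400 + ((68.4 − 60)/16)·100 = 400 + 52.5 = 452.5.

452.50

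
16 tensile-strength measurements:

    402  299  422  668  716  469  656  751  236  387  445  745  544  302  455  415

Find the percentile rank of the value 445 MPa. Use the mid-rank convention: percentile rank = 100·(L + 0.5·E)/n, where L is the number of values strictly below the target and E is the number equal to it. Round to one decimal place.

46.9

Sorted: 236, 299, 302, 387, 402, 415, 422, 445, 455, 469, 544, 656, 668, 716, 745, 751.
Count below 445: L = 7; count equal: E = 1; n = 16.
Percentile rank = 100·(7 + 0.5·1)/16 = 100·7.5/16 = 46.88.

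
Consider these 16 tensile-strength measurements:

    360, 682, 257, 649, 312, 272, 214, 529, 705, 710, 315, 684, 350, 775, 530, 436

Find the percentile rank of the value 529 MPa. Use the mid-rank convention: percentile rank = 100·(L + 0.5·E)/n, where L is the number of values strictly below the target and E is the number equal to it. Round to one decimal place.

53.1

Sorted: 214, 257, 272, 312, 315, 350, 360, 436, 529, 530, 649, 682, 684, 705, 710, 775.
Count below 529: L = 8; count equal: E = 1; n = 16.
Percentile rank = 100·(8 + 0.5·1)/16 = 100·8.5/16 = 53.12.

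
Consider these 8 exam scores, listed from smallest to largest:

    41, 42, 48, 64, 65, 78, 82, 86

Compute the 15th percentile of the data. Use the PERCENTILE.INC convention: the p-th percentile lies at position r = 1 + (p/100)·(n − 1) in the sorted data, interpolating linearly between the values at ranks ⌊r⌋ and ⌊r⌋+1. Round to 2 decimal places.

n = 8.
r = 1 + (15/100)·(8 − 1) = 1 + 1.05 = 2.05.
Rank 2 is 42 and rank 3 is 48.
Interpolate: 42 + 0.05·(48 − 42) = 42 + 0.05·6 = 42.3.

42.30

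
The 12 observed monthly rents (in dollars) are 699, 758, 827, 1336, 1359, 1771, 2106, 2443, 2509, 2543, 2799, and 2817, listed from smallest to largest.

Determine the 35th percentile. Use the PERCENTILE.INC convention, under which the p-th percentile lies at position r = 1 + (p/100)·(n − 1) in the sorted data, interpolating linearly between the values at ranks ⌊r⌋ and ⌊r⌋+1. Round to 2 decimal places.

n = 12.
r = 1 + (35/100)·(12 − 1) = 1 + 3.85 = 4.85.
Rank 4 is 1336 and rank 5 is 1359.
Interpolate: 1336 + 0.85·(1359 − 1336) = 1336 + 0.85·23 = 1355.55.

1355.55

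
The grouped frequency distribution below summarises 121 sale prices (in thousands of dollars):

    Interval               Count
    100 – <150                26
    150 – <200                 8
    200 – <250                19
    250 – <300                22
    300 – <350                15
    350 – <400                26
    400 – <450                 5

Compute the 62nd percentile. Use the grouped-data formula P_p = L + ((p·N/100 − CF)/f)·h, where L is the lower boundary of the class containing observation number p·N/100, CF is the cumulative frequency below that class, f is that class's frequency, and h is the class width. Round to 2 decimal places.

300.07

N = 121; target position k = 62/100 · 121 = 75.02.
Cumulative frequencies: 26, 34, 53, 75, 90, 116, 121.
Observation 75.02 falls in the class 300 – <350.
L = 300, CF = 75, f = 15, h = 50.
P62 = 300 + ((75.02 − 75)/15)·50 = 300 + 0.0666667 = 300.067.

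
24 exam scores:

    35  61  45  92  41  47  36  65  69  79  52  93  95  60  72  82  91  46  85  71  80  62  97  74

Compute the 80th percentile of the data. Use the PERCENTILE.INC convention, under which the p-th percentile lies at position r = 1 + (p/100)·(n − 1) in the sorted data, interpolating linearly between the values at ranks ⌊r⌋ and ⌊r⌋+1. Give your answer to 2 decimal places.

Sorted: 35, 36, 41, 45, 46, 47, 52, 60, 61, 62, 65, 69, 71, 72, 74, 79, 80, 82, 85, 91, 92, 93, 95, 97.
n = 24.
r = 1 + (80/100)·(24 − 1) = 1 + 18.4 = 19.4.
Rank 19 is 85 and rank 20 is 91.
Interpolate: 85 + 0.4·(91 − 85) = 85 + 0.4·6 = 87.4.

87.40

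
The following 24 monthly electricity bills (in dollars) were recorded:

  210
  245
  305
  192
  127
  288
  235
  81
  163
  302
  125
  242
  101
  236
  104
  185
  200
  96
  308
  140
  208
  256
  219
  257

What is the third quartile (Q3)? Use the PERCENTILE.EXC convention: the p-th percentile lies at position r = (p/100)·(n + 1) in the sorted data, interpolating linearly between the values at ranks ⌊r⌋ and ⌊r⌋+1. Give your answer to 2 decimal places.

Sorted: 81, 96, 101, 104, 125, 127, 140, 163, 185, 192, 200, 208, 210, 219, 235, 236, 242, 245, 256, 257, 288, 302, 305, 308.
n = 24.
r = (75/100)·(24 + 1) = 18.75.
Rank 18 is 245 and rank 19 is 256.
Interpolate: 245 + 0.75·(256 − 245) = 245 + 0.75·11 = 253.25.

253.25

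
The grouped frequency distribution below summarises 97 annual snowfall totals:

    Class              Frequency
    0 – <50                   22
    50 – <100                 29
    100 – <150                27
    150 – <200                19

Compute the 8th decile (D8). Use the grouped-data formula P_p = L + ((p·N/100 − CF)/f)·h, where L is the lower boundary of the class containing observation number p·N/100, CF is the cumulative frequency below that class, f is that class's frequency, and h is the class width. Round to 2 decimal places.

N = 97; target position k = 80/100 · 97 = 77.6.
Cumulative frequencies: 22, 51, 78, 97.
Observation 77.6 falls in the class 100 – <150.
L = 100, CF = 51, f = 27, h = 50.
P80 = 100 + ((77.6 − 51)/27)·50 = 100 + 49.2593 = 149.259.

149.26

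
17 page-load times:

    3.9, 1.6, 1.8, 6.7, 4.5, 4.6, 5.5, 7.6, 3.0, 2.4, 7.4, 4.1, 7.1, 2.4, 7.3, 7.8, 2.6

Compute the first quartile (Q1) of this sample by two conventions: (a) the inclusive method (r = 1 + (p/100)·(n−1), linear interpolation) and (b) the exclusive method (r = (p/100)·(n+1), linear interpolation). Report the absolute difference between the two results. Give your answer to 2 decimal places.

0.10

Sorted: 1.6, 1.8, 2.4, 2.4, 2.6, 3.0, 3.9, 4.1, 4.5, 4.6, 5.5, 6.7, 7.1, 7.3, 7.4, 7.6, 7.8.
n = 17.
(a) r = 5 → value at rank 5 = 2.6.
(b) r = 4.5; between ranks 4 (2.4) and 5 (2.6): 2.5.
|2.6 − 2.5| = 0.1.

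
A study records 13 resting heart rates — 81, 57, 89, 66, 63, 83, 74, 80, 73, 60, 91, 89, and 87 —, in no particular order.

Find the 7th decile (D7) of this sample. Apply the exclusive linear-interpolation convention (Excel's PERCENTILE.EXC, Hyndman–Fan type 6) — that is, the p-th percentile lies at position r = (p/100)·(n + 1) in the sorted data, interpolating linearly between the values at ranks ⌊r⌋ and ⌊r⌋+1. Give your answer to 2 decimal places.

86.20

Sorted: 57, 60, 63, 66, 73, 74, 80, 81, 83, 87, 89, 89, 91.
n = 13.
r = (70/100)·(13 + 1) = 9.8.
Rank 9 is 83 and rank 10 is 87.
Interpolate: 83 + 0.8·(87 − 83) = 83 + 0.8·4 = 86.2.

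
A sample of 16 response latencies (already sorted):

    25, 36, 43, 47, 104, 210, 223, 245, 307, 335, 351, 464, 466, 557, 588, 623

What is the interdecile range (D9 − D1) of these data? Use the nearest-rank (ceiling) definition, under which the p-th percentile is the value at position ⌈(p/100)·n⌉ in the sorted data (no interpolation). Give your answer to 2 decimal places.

552.00

n = 16.
P10: rank ⌈10/100·16⌉ = 2 → 36.
P90: rank ⌈90/100·16⌉ = 15 → 588.
Difference: 588 − 36 = 552.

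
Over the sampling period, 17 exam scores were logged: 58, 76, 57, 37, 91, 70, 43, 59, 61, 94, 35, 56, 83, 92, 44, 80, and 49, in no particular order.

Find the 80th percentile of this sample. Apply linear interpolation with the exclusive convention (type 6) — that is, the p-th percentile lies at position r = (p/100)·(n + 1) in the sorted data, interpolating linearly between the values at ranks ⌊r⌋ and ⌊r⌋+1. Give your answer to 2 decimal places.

Sorted: 35, 37, 43, 44, 49, 56, 57, 58, 59, 61, 70, 76, 80, 83, 91, 92, 94.
n = 17.
r = (80/100)·(17 + 1) = 14.4.
Rank 14 is 83 and rank 15 is 91.
Interpolate: 83 + 0.4·(91 − 83) = 83 + 0.4·8 = 86.2.

86.20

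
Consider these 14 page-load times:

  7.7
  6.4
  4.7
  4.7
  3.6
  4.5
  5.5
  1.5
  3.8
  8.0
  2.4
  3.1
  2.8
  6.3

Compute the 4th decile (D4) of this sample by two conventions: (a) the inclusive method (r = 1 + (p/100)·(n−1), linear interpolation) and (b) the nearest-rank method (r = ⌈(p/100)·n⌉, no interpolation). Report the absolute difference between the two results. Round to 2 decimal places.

Sorted: 1.5, 2.4, 2.8, 3.1, 3.6, 3.8, 4.5, 4.7, 4.7, 5.5, 6.3, 6.4, 7.7, 8.0.
n = 14.
(a) r = 6.2; between ranks 6 (3.8) and 7 (4.5): 3.94.
(b) the nearest-rank method: rank 6 → 3.8.
|3.94 − 3.8| = 0.14.

0.14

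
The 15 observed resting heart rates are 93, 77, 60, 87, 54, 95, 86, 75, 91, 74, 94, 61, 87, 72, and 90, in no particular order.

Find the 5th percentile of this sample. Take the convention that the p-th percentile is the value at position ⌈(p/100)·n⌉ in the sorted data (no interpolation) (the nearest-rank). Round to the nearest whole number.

Sorted: 54, 60, 61, 72, 74, 75, 77, 86, 87, 87, 90, 91, 93, 94, 95.
n = 15.
Position = ⌈5/100 · 15⌉ = ⌈0.75⌉ = 1.
The value at rank 1 is 54.

54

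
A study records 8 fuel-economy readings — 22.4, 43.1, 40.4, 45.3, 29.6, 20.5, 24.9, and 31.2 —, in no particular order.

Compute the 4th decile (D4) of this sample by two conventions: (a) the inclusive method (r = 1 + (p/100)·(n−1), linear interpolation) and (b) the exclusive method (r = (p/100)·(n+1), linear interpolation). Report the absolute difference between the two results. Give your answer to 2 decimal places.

Sorted: 20.5, 22.4, 24.9, 29.6, 31.2, 40.4, 43.1, 45.3.
n = 8.
(a) r = 3.8; between ranks 3 (24.9) and 4 (29.6): 28.66.
(b) r = 3.6; between ranks 3 (24.9) and 4 (29.6): 27.72.
|28.66 − 27.72| = 0.94.

0.94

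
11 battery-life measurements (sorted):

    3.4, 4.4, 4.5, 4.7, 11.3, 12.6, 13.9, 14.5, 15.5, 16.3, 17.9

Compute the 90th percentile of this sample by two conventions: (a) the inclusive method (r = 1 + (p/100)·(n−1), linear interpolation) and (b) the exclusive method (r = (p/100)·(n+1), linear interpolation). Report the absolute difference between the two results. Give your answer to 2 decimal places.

1.28

n = 11.
(a) r = 10 → value at rank 10 = 16.3.
(b) r = 10.8; between ranks 10 (16.3) and 11 (17.9): 17.58.
|16.3 − 17.58| = 1.28.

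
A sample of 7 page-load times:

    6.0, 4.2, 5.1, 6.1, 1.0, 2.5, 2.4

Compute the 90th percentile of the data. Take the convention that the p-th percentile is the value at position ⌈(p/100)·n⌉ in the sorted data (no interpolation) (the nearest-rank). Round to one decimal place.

Sorted: 1.0, 2.4, 2.5, 4.2, 5.1, 6.0, 6.1.
n = 7.
Position = ⌈90/100 · 7⌉ = ⌈6.3⌉ = 7.
The value at rank 7 is 6.1.

6.1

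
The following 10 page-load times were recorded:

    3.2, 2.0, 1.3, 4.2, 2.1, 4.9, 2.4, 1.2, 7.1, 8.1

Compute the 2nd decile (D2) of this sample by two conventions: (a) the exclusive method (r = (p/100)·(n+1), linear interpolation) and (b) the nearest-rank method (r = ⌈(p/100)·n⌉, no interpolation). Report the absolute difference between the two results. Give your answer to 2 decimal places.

Sorted: 1.2, 1.3, 2.0, 2.1, 2.4, 3.2, 4.2, 4.9, 7.1, 8.1.
n = 10.
(a) r = 2.2; between ranks 2 (1.3) and 3 (2.0): 1.44.
(b) the nearest-rank method: rank 2 → 1.3.
|1.44 − 1.3| = 0.14.

0.14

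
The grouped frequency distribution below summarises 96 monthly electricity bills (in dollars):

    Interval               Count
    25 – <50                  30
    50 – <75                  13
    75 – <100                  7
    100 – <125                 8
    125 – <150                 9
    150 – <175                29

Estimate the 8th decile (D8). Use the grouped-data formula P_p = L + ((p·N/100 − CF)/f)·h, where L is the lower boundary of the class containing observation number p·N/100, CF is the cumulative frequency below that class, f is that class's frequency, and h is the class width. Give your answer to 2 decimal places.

N = 96; target position k = 80/100 · 96 = 76.8.
Cumulative frequencies: 30, 43, 50, 58, 67, 96.
Observation 76.8 falls in the class 150 – <175.
L = 150, CF = 67, f = 29, h = 25.
P80 = 150 + ((76.8 − 67)/29)·25 = 150 + 8.44828 = 158.448.

158.45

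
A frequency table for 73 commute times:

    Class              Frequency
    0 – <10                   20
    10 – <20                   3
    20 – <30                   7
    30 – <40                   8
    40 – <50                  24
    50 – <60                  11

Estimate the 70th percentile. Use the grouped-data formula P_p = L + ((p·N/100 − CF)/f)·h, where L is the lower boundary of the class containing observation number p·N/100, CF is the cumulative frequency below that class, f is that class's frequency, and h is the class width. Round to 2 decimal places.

45.46

N = 73; target position k = 70/100 · 73 = 51.1.
Cumulative frequencies: 20, 23, 30, 38, 62, 73.
Observation 51.1 falls in the class 40 – <50.
L = 40, CF = 38, f = 24, h = 10.
P70 = 40 + ((51.1 − 38)/24)·10 = 40 + 5.45833 = 45.4583.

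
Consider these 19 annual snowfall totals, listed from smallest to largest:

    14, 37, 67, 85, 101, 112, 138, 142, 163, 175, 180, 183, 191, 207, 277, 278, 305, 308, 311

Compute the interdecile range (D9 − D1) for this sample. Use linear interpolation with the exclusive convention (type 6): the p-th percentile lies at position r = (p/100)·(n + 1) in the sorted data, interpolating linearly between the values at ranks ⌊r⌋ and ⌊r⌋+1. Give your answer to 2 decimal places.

n = 19.
P10: r = 2 (integer) → 37.
P90: r = 18 (integer) → 308.
Difference: 308 − 37 = 271.

271.00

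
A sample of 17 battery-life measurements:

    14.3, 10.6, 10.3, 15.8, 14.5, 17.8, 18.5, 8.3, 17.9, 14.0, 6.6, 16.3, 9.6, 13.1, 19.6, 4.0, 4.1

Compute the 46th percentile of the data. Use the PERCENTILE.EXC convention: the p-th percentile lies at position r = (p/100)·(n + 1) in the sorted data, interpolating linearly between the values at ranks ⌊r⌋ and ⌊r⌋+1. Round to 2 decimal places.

Sorted: 4.0, 4.1, 6.6, 8.3, 9.6, 10.3, 10.6, 13.1, 14.0, 14.3, 14.5, 15.8, 16.3, 17.8, 17.9, 18.5, 19.6.
n = 17.
r = (46/100)·(17 + 1) = 8.28.
Rank 8 is 13.1 and rank 9 is 14.0.
Interpolate: 13.1 + 0.28·(14.0 − 13.1) = 13.1 + 0.28·0.9 = 13.352.

13.35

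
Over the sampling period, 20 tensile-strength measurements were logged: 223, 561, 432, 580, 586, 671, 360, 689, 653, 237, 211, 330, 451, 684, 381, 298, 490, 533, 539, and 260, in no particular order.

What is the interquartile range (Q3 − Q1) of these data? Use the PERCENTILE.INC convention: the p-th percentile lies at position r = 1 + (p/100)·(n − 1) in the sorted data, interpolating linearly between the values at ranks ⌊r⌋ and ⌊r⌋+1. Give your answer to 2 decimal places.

Sorted: 211, 223, 237, 260, 298, 330, 360, 381, 432, 451, 490, 533, 539, 561, 580, 586, 653, 671, 684, 689.
n = 20.
P25: r = 5.75; ranks 5–6 are 298, 330; interpolating gives 322.
P75: r = 15.25; ranks 15–16 are 580, 586; interpolating gives 581.5.
Difference: 581.5 − 322 = 259.5.

259.50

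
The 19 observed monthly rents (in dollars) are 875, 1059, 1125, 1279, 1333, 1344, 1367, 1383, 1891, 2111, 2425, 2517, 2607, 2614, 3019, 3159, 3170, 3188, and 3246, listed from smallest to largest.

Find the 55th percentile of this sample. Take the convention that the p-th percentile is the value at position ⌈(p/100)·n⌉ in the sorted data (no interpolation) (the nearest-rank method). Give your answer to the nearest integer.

n = 19.
Position = ⌈55/100 · 19⌉ = ⌈10.45⌉ = 11.
The value at rank 11 is 2425.

2425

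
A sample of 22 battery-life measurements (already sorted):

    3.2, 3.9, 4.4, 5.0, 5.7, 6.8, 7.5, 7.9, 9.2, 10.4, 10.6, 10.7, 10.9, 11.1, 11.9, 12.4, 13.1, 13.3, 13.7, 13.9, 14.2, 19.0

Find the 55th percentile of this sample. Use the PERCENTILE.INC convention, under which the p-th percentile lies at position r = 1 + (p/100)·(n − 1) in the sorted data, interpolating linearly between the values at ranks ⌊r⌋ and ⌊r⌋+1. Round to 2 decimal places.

10.81

n = 22.
r = 1 + (55/100)·(22 − 1) = 1 + 11.55 = 12.55.
Rank 12 is 10.7 and rank 13 is 10.9.
Interpolate: 10.7 + 0.55·(10.9 − 10.7) = 10.7 + 0.55·0.2 = 10.81.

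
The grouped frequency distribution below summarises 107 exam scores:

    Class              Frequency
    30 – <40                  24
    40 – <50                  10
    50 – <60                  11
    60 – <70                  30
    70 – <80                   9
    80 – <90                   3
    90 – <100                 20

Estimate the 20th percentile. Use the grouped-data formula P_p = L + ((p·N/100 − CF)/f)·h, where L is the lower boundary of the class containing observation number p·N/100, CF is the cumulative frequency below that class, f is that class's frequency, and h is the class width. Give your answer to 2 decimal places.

N = 107; target position k = 20/100 · 107 = 21.4.
Cumulative frequencies: 24, 34, 45, 75, 84, 87, 107.
Observation 21.4 falls in the class 30 – <40.
L = 30, CF = 0, f = 24, h = 10.
P20 = 30 + ((21.4 − 0)/24)·10 = 30 + 8.91667 = 38.9167.

38.92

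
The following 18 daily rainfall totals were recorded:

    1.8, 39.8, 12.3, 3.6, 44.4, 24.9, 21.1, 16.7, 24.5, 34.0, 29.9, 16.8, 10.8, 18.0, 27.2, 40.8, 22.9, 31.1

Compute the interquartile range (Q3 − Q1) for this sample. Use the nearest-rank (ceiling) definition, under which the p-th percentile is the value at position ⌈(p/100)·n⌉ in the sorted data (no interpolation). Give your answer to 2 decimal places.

Sorted: 1.8, 3.6, 10.8, 12.3, 16.7, 16.8, 18.0, 21.1, 22.9, 24.5, 24.9, 27.2, 29.9, 31.1, 34.0, 39.8, 40.8, 44.4.
n = 18.
P25: rank ⌈25/100·18⌉ = 5 → 16.7.
P75: rank ⌈75/100·18⌉ = 14 → 31.1.
Difference: 31.1 − 16.7 = 14.4.

14.40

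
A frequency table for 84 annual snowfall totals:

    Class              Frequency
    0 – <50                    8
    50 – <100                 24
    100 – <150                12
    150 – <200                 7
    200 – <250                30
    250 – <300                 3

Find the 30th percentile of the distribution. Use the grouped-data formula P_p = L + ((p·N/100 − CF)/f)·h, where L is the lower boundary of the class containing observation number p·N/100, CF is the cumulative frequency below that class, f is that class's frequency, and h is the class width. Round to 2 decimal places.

N = 84; target position k = 30/100 · 84 = 25.2.
Cumulative frequencies: 8, 32, 44, 51, 81, 84.
Observation 25.2 falls in the class 50 – <100.
L = 50, CF = 8, f = 24, h = 50.
P30 = 50 + ((25.2 − 8)/24)·50 = 50 + 35.8333 = 85.8333.

85.83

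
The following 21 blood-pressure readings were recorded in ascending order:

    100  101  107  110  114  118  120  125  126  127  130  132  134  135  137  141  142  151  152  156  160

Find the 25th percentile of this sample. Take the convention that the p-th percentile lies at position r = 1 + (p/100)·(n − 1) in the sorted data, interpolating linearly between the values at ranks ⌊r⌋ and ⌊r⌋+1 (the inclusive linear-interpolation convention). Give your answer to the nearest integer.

n = 21.
r = 1 + (25/100)·(21 − 1) = 1 + 5 = 6.
r is an integer, so P25 is the value at rank 6: 118.

118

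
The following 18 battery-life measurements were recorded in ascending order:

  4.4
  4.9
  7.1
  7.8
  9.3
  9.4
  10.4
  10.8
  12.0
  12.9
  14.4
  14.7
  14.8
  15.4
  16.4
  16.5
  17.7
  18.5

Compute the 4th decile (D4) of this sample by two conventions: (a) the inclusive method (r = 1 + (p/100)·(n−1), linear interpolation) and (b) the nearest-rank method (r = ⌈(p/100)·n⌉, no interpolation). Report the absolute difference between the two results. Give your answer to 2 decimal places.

n = 18.
(a) r = 7.8; between ranks 7 (10.4) and 8 (10.8): 10.72.
(b) the nearest-rank method: rank 8 → 10.8.
|10.72 − 10.8| = 0.08.

0.08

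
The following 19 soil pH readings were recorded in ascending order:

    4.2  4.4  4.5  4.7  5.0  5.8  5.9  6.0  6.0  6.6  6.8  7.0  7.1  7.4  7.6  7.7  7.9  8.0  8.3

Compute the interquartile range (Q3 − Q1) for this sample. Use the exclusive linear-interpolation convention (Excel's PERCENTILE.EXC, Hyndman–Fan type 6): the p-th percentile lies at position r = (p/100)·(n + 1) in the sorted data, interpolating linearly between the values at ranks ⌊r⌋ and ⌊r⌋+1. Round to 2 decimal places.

n = 19.
P25: r = 5 (integer) → 5.
P75: r = 15 (integer) → 7.6.
Difference: 7.6 − 5 = 2.6.

2.60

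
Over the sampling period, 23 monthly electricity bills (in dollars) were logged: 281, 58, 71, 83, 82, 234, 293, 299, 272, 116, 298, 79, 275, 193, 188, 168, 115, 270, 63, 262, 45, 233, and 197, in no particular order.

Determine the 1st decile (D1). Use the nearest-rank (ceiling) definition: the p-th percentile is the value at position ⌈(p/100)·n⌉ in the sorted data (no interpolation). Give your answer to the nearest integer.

Sorted: 45, 58, 63, 71, 79, 82, 83, 115, 116, 168, 188, 193, 197, 233, 234, 262, 270, 272, 275, 281, 293, 298, 299.
n = 23.
Position = ⌈10/100 · 23⌉ = ⌈2.3⌉ = 3.
The value at rank 3 is 63.

63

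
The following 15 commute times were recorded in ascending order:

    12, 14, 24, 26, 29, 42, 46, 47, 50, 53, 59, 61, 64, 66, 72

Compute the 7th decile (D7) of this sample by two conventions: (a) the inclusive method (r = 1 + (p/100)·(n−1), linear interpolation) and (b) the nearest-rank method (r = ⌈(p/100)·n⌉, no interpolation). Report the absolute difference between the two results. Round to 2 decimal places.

n = 15.
(a) r = 10.8; between ranks 10 (53) and 11 (59): 57.8.
(b) the nearest-rank method: rank 11 → 59.
|57.8 − 59| = 1.2.

1.20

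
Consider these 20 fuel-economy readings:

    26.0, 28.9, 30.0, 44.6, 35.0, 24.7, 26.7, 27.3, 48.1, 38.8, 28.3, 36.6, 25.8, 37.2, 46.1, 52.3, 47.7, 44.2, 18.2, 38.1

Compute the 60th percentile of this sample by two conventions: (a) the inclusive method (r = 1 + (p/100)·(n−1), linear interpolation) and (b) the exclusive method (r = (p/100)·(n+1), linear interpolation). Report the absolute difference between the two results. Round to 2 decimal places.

Sorted: 18.2, 24.7, 25.8, 26.0, 26.7, 27.3, 28.3, 28.9, 30.0, 35.0, 36.6, 37.2, 38.1, 38.8, 44.2, 44.6, 46.1, 47.7, 48.1, 52.3.
n = 20.
(a) r = 12.4; between ranks 12 (37.2) and 13 (38.1): 37.56.
(b) r = 12.6; between ranks 12 (37.2) and 13 (38.1): 37.74.
|37.56 − 37.74| = 0.18.

0.18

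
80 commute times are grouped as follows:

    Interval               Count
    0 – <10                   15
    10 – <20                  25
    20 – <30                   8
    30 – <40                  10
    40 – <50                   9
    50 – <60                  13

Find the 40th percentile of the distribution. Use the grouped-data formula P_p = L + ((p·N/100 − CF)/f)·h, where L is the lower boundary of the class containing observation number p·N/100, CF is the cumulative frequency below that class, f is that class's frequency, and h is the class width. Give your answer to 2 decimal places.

16.80

N = 80; target position k = 40/100 · 80 = 32.
Cumulative frequencies: 15, 40, 48, 58, 67, 80.
Observation 32 falls in the class 10 – <20.
L = 10, CF = 15, f = 25, h = 10.
P40 = 10 + ((32 − 15)/25)·10 = 10 + 6.8 = 16.8.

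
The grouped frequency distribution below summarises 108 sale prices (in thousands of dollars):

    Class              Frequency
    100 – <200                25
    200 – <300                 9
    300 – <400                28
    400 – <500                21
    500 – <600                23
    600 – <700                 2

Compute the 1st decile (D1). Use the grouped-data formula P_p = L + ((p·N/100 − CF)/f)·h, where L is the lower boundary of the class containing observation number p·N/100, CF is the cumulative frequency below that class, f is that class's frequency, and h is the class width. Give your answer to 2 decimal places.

143.20

N = 108; target position k = 10/100 · 108 = 10.8.
Cumulative frequencies: 25, 34, 62, 83, 106, 108.
Observation 10.8 falls in the class 100 – <200.
L = 100, CF = 0, f = 25, h = 100.
P10 = 100 + ((10.8 − 0)/25)·100 = 100 + 43.2 = 143.2.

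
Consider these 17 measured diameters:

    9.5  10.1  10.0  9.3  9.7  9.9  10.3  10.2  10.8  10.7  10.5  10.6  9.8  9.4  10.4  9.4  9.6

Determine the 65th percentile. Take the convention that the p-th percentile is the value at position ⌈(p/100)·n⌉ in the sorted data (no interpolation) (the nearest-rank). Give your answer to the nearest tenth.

Sorted: 9.3, 9.4, 9.4, 9.5, 9.6, 9.7, 9.8, 9.9, 10.0, 10.1, 10.2, 10.3, 10.4, 10.5, 10.6, 10.7, 10.8.
n = 17.
Position = ⌈65/100 · 17⌉ = ⌈11.05⌉ = 12.
The value at rank 12 is 10.3.

10.3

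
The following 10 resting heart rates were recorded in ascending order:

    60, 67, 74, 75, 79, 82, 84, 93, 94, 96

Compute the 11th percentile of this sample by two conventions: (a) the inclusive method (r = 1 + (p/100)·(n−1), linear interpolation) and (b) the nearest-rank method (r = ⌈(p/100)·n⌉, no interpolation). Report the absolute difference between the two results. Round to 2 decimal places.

n = 10.
(a) r = 1.99; between ranks 1 (60) and 2 (67): 66.93.
(b) the nearest-rank method: rank 2 → 67.
|66.93 − 67| = 0.07.

0.07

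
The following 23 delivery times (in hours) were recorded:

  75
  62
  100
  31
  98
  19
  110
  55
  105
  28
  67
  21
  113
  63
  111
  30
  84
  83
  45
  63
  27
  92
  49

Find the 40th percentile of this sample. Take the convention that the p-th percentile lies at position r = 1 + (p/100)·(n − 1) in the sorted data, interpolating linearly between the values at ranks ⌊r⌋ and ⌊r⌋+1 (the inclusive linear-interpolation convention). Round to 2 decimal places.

60.60

Sorted: 19, 21, 27, 28, 30, 31, 45, 49, 55, 62, 63, 63, 67, 75, 83, 84, 92, 98, 100, 105, 110, 111, 113.
n = 23.
r = 1 + (40/100)·(23 − 1) = 1 + 8.8 = 9.8.
Rank 9 is 55 and rank 10 is 62.
Interpolate: 55 + 0.8·(62 − 55) = 55 + 0.8·7 = 60.6.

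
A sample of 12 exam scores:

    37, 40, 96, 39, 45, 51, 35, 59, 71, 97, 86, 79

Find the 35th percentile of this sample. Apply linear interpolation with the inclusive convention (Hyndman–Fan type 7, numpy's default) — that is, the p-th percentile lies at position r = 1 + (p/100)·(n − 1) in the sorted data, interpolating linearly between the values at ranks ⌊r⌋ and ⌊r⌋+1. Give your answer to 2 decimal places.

44.25

Sorted: 35, 37, 39, 40, 45, 51, 59, 71, 79, 86, 96, 97.
n = 12.
r = 1 + (35/100)·(12 − 1) = 1 + 3.85 = 4.85.
Rank 4 is 40 and rank 5 is 45.
Interpolate: 40 + 0.85·(45 − 40) = 40 + 0.85·5 = 44.25.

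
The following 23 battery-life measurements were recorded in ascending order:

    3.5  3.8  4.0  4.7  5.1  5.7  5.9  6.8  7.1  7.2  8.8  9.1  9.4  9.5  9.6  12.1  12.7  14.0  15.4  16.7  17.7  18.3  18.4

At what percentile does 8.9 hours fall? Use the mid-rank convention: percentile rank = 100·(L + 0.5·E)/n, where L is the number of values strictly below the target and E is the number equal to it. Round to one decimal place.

47.8

Count below 8.9: L = 11; count equal: E = 0; n = 23.
Percentile rank = 100·(11 + 0.5·0)/23 = 100·11/23 = 47.83.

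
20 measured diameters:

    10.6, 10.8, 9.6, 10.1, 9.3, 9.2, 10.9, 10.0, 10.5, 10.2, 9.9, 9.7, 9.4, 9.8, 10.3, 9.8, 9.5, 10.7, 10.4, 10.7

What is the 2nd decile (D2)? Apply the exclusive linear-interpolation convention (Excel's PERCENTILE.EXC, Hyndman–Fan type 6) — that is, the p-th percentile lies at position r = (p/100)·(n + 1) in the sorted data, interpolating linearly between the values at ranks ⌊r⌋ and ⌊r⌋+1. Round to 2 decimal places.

9.52

Sorted: 9.2, 9.3, 9.4, 9.5, 9.6, 9.7, 9.8, 9.8, 9.9, 10.0, 10.1, 10.2, 10.3, 10.4, 10.5, 10.6, 10.7, 10.7, 10.8, 10.9.
n = 20.
r = (20/100)·(20 + 1) = 4.2.
Rank 4 is 9.5 and rank 5 is 9.6.
Interpolate: 9.5 + 0.2·(9.6 − 9.5) = 9.5 + 0.2·0.1 = 9.52.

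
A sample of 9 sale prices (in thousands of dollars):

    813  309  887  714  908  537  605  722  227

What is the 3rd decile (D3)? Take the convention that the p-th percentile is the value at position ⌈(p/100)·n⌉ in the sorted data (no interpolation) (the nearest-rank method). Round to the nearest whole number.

Sorted: 227, 309, 537, 605, 714, 722, 813, 887, 908.
n = 9.
Position = ⌈30/100 · 9⌉ = ⌈2.7⌉ = 3.
The value at rank 3 is 537.

537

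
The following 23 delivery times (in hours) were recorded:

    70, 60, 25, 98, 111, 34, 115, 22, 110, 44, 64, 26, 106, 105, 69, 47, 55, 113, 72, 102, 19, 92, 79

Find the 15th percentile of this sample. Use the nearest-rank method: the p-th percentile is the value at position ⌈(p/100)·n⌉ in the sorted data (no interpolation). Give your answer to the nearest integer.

Sorted: 19, 22, 25, 26, 34, 44, 47, 55, 60, 64, 69, 70, 72, 79, 92, 98, 102, 105, 106, 110, 111, 113, 115.
n = 23.
Position = ⌈15/100 · 23⌉ = ⌈3.45⌉ = 4.
The value at rank 4 is 26.

26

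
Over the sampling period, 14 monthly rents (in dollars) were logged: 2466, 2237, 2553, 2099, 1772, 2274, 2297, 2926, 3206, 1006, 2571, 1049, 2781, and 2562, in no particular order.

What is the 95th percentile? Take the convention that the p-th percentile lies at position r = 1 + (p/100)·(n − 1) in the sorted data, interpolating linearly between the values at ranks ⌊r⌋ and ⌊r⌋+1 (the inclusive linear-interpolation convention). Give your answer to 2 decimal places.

Sorted: 1006, 1049, 1772, 2099, 2237, 2274, 2297, 2466, 2553, 2562, 2571, 2781, 2926, 3206.
n = 14.
r = 1 + (95/100)·(14 − 1) = 1 + 12.35 = 13.35.
Rank 13 is 2926 and rank 14 is 3206.
Interpolate: 2926 + 0.35·(3206 − 2926) = 2926 + 0.35·280 = 3024.

3024.00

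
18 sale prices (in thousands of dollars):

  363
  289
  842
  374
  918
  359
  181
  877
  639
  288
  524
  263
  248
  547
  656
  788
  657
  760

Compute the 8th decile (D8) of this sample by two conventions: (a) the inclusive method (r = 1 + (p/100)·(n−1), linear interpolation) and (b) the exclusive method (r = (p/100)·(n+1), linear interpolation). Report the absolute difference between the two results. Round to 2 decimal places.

22.00

Sorted: 181, 248, 263, 288, 289, 359, 363, 374, 524, 547, 639, 656, 657, 760, 788, 842, 877, 918.
n = 18.
(a) r = 14.6; between ranks 14 (760) and 15 (788): 776.8.
(b) r = 15.2; between ranks 15 (788) and 16 (842): 798.8.
|776.8 − 798.8| = 22.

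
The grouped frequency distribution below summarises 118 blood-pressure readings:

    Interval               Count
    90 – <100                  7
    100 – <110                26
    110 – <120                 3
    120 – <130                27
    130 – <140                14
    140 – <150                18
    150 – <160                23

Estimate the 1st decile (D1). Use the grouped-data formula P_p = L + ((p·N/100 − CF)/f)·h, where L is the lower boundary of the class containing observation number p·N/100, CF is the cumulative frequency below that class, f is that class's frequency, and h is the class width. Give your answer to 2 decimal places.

N = 118; target position k = 10/100 · 118 = 11.8.
Cumulative frequencies: 7, 33, 36, 63, 77, 95, 118.
Observation 11.8 falls in the class 100 – <110.
L = 100, CF = 7, f = 26, h = 10.
P10 = 100 + ((11.8 − 7)/26)·10 = 100 + 1.84615 = 101.846.

101.85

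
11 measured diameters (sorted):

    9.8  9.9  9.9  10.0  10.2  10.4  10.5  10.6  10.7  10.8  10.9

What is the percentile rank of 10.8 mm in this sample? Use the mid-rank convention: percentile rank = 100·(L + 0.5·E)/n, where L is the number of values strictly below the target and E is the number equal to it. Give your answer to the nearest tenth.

86.4

Count below 10.8: L = 9; count equal: E = 1; n = 11.
Percentile rank = 100·(9 + 0.5·1)/11 = 100·9.5/11 = 86.36.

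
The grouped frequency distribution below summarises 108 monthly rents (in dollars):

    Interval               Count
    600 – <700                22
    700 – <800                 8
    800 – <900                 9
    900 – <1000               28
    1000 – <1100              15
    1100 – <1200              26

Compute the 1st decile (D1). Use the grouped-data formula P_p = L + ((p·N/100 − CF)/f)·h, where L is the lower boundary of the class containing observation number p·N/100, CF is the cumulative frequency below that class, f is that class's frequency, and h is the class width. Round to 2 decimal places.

N = 108; target position k = 10/100 · 108 = 10.8.
Cumulative frequencies: 22, 30, 39, 67, 82, 108.
Observation 10.8 falls in the class 600 – <700.
L = 600, CF = 0, f = 22, h = 100.
P10 = 600 + ((10.8 − 0)/22)·100 = 600 + 49.0909 = 649.091.

649.09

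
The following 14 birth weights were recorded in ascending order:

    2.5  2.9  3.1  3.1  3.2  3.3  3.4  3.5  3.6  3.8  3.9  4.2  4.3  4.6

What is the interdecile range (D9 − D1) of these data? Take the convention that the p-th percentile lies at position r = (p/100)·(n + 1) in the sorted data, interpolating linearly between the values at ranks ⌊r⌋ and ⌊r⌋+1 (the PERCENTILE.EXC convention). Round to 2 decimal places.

1.75

n = 14.
P10: r = 1.5; ranks 1–2 are 2.5, 2.9; interpolating gives 2.7.
P90: r = 13.5; ranks 13–14 are 4.3, 4.6; interpolating gives 4.45.
Difference: 4.45 − 2.7 = 1.75.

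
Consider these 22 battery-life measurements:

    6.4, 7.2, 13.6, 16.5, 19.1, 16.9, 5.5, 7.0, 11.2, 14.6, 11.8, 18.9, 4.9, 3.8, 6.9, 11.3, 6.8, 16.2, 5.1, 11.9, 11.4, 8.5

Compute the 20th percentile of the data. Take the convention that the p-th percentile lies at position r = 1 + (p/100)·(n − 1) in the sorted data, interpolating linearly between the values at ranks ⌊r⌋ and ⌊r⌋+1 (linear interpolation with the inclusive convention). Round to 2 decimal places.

Sorted: 3.8, 4.9, 5.1, 5.5, 6.4, 6.8, 6.9, 7.0, 7.2, 8.5, 11.2, 11.3, 11.4, 11.8, 11.9, 13.6, 14.6, 16.2, 16.5, 16.9, 18.9, 19.1.
n = 22.
r = 1 + (20/100)·(22 − 1) = 1 + 4.2 = 5.2.
Rank 5 is 6.4 and rank 6 is 6.8.
Interpolate: 6.4 + 0.2·(6.8 − 6.4) = 6.4 + 0.2·0.4 = 6.48.

6.48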